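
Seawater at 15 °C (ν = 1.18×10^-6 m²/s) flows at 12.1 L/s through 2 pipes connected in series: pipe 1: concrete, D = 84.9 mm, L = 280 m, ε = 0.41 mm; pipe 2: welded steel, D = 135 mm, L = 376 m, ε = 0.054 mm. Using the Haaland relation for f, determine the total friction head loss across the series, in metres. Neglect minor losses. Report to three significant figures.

Pipe 1: V = 2.137 m/s, Re = 1.54×10^5, ε/D = 0.00483, f = 0.03068, h_1 = f(L/D)V²/2g = 23.56 m
Pipe 2: V = 0.8453 m/s, Re = 9.67×10^4, ε/D = 4.00×10^-4, f = 0.01973, h_2 = f(L/D)V²/2g = 2.002 m
Series → Q common, losses add: H = Σh = 25.56 m

H ≈ 25.6 m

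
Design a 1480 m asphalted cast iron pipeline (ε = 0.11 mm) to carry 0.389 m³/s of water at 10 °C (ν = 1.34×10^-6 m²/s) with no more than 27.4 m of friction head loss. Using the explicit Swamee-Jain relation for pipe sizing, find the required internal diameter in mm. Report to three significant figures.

Swamee-Jain (Type III): D = 0.66·[ε^1.25·(LQ²/(gh_f))^4.75 + ν·Q^9.4·(L/(gh_f))^5.2]^0.04
LQ²/(gh_f) = 0.8332; L/(gh_f) = 5.506
Term 1 = ε^1.25·(…)^4.75 = 4.73×10^-6; Term 2 = ν·Q^9.4·(…)^5.2 = 1.33×10^-6
D = 0.66·(4.73×10^-6 + 1.33×10^-6)^0.04 = 0.4082 m = 408 mm
Check: V = 2.97 m/s, Re = 9.06×10^5, f = 0.01555, h_f = 25.4 m ≈ 27.4 m ✓

D ≈ 408 mm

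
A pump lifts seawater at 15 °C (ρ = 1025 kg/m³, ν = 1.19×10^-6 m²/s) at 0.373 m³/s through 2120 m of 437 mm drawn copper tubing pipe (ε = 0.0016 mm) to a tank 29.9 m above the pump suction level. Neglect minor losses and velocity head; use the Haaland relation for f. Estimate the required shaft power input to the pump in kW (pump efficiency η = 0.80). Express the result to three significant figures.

V = 4Q/(πD²) = 2.487 m/s; Re = 9.13×10^5; ε/D = 3.66×10^-6; f = 0.01182
h_f = f(L/D)V²/2g = 18.08 m
Total head H = z + h_f = 29.9 + 18.08 = 47.98 m
P_hyd = ρgQH = 1025·9.81·0.373·47.98 = 179.9 kW
P_shaft = P_hyd/η = 179.9/0.80 = 224.9 kW

P_shaft ≈ 225 kW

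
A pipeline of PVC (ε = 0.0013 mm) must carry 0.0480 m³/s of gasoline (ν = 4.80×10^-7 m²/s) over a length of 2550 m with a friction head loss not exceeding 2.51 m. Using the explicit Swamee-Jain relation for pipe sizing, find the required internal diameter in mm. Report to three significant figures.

D ≈ 309 mm

Swamee-Jain (Type III): D = 0.66·[ε^1.25·(LQ²/(gh_f))^4.75 + ν·Q^9.4·(L/(gh_f))^5.2]^0.04
LQ²/(gh_f) = 0.2386; L/(gh_f) = 103.6
Term 1 = ε^1.25·(…)^4.75 = 4.86×10^-11; Term 2 = ν·Q^9.4·(…)^5.2 = 5.81×10^-9
D = 0.66·(4.86×10^-11 + 5.81×10^-9)^0.04 = 0.3092 m = 309 mm
Check: V = 0.639 m/s, Re = 4.12×10^5, f = 0.01362, h_f = 2.34 m ≈ 2.51 m ✓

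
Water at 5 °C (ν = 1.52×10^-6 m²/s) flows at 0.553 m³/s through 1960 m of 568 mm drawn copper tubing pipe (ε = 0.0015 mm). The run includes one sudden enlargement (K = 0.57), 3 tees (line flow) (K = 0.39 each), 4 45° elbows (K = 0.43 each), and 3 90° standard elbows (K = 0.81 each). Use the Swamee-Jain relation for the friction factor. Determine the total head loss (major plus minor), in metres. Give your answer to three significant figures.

H_L ≈ 11.5 m

V = 4Q/(πD²) = 2.182 m/s; V²/2g = 0.2428 m
Re = 8.16×10^5, ε/D = 2.64×10^-6 → f = 0.01207 (Swamee-Jain)
Major: h_f = f(L/D)·V²/2g = 0.01207·3451·0.2428 = 10.11 m
Minor: ΣK = 5.89; h_m = ΣK·V²/2g = 1.430 m
Total H_L = 10.11 + 1.430 = 11.54 m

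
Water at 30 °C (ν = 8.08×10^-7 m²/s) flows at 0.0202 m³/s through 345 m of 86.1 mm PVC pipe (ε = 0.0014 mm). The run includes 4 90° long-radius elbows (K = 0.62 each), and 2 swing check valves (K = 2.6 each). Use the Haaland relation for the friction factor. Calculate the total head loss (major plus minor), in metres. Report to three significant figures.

V = 4Q/(πD²) = 3.469 m/s; V²/2g = 0.6135 m
Re = 3.70×10^5, ε/D = 1.63×10^-5 → f = 0.01395 (Haaland)
Major: h_f = f(L/D)·V²/2g = 0.01395·4007·0.6135 = 34.30 m
Minor: ΣK = 7.68; h_m = ΣK·V²/2g = 4.712 m
Total H_L = 34.30 + 4.712 = 39.01 m

H_L ≈ 39.0 m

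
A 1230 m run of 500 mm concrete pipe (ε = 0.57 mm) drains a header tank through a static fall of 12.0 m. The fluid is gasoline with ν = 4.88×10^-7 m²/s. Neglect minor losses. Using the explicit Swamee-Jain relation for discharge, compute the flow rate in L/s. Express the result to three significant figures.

Q ≈ 425 L/s

Swamee-Jain (Type II): Q = -0.965·√(gD⁵h_f/L)·ln[ε/(3.7D) + √(3.17ν²L/(gD³h_f))]
√(gD⁵h_f/L) = √(9.81·0.500⁵·12.0/1230) = 0.05469
ε/(3.7D) = 3.08×10^-4; √(3.17ν²L/(gD³h_f)) = 7.94×10^-6
Q = -0.965·0.05469·ln(3.161×10^-4) = 0.4253 m³/s
Check: V = 2.17 m/s, Re = 2.22×10^6, f = 0.02046, h_f = 12.0 m ≈ 12.0 m ✓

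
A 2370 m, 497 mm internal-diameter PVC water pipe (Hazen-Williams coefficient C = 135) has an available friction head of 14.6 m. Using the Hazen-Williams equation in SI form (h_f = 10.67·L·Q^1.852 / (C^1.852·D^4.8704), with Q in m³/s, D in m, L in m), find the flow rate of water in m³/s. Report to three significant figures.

Rearranging: Q = [h_f·C^1.852·D^4.8704 / (10.67·L)]^(1/1.852)
Q = [14.6·135^1.852·0.497^4.8704 / (10.67·2370)]^0.540 = 0.3829 m³/s

Q ≈ 0.383 m³/s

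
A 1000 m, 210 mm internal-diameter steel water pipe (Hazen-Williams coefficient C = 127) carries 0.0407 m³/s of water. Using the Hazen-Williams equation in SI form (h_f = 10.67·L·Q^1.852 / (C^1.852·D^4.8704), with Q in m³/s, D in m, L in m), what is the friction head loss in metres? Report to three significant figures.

h_f ≈ 7.21 m

h_f = 10.67·1000·0.0407^1.852 / (127^1.852·0.210^4.8704) = 7.210 m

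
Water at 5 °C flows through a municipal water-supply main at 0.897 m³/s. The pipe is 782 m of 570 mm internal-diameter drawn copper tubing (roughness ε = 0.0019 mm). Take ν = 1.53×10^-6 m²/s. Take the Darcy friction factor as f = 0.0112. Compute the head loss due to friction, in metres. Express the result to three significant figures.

h_f ≈ 9.68 m

V = 4Q/(πD²) = 4·0.897/(π·0.570²) = 3.515 m/s
h_f = f(L/D)V²/(2g) = 0.01120·(782/0.570)·3.515²/(2·9.81) = 9.677 m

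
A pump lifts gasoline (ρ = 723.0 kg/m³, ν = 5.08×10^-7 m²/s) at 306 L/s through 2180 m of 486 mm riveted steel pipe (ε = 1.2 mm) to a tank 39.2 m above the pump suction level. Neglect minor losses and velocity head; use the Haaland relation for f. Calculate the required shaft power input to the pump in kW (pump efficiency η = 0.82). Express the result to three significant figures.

P_shaft ≈ 145 kW

V = 4Q/(πD²) = 1.650 m/s; Re = 1.58×10^6; ε/D = 0.00247; f = 0.02493
h_f = f(L/D)V²/2g = 15.51 m
Total head H = z + h_f = 39.2 + 15.51 = 54.71 m
P_hyd = ρgQH = 723.0·9.81·0.306·54.71 = 118.7 kW
P_shaft = P_hyd/η = 118.7/0.82 = 144.8 kW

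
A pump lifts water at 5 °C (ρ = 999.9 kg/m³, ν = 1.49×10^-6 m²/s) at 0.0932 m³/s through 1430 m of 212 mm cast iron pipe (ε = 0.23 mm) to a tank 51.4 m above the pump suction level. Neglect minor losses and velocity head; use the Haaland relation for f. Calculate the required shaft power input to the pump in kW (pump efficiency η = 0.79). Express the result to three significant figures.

V = 4Q/(πD²) = 2.640 m/s; Re = 3.76×10^5; ε/D = 0.00108; f = 0.02072
h_f = f(L/D)V²/2g = 49.66 m
Total head H = z + h_f = 51.4 + 49.66 = 101.1 m
P_hyd = ρgQH = 999.9·9.81·0.0932·101.1 = 92.39 kW
P_shaft = P_hyd/η = 92.39/0.79 = 116.9 kW

P_shaft ≈ 117 kW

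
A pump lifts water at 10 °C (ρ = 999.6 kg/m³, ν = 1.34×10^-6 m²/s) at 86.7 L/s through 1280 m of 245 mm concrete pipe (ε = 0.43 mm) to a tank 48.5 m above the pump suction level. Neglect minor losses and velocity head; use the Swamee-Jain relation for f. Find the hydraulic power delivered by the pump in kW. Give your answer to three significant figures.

P_hyd ≈ 59.1 kW

V = 4Q/(πD²) = 1.839 m/s; Re = 3.36×10^5; ε/D = 0.00176; f = 0.02336
h_f = f(L/D)V²/2g = 21.04 m
Total head H = z + h_f = 48.5 + 21.04 = 69.54 m
P_hyd = ρgQH = 999.6·9.81·0.0867·69.54 = 59.12 kW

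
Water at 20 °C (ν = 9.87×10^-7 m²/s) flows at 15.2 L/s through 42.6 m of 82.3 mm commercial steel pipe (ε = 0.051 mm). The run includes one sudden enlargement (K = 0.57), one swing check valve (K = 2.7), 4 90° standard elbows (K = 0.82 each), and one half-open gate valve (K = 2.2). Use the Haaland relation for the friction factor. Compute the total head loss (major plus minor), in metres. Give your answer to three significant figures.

H_L ≈ 7.73 m

V = 4Q/(πD²) = 2.857 m/s; V²/2g = 0.4161 m
Re = 2.38×10^5, ε/D = 6.20×10^-4 → f = 0.01900 (Haaland)
Major: h_f = f(L/D)·V²/2g = 0.01900·517.6·0.4161 = 4.093 m
Minor: ΣK = 8.75; h_m = ΣK·V²/2g = 3.641 m
Total H_L = 4.093 + 3.641 = 7.734 m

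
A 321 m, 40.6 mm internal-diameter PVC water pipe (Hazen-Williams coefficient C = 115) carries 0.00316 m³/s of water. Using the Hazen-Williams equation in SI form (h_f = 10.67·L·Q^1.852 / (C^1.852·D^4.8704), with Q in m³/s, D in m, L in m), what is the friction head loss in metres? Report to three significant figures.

h_f = 10.67·321·0.00316^1.852 / (115^1.852·0.0406^4.8704) = 73.23 m

h_f ≈ 73.2 m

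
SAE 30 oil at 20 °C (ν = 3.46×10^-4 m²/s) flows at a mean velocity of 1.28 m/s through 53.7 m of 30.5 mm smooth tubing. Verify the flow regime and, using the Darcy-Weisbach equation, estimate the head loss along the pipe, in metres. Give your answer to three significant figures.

Re = VD/ν = 1.28·0.03050/3.46×10^-4 = 113 → laminar (Re < 2300)
f = 64/Re = 0.5672
h_f = f(L/D)V²/(2g) = 0.5672·(53.7/0.03050)·1.28²/(2·9.81) = 83.40 m

h_f ≈ 83.4 m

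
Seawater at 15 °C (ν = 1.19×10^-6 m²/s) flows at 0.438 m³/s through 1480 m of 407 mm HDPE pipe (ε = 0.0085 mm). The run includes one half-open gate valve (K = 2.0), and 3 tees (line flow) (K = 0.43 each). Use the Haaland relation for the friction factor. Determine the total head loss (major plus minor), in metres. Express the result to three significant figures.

H_L ≈ 26.6 m

V = 4Q/(πD²) = 3.367 m/s; V²/2g = 0.5777 m
Re = 1.15×10^6, ε/D = 2.09×10^-5 → f = 0.01175 (Haaland)
Major: h_f = f(L/D)·V²/2g = 0.01175·3636·0.5777 = 24.68 m
Minor: ΣK = 3.29; h_m = ΣK·V²/2g = 1.901 m
Total H_L = 24.68 + 1.901 = 26.58 m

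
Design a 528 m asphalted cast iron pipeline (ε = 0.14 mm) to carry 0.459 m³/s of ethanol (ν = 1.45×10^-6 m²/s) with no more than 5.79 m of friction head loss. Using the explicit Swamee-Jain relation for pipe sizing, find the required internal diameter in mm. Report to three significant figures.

D ≈ 486 mm

Swamee-Jain (Type III): D = 0.66·[ε^1.25·(LQ²/(gh_f))^4.75 + ν·Q^9.4·(L/(gh_f))^5.2]^0.04
LQ²/(gh_f) = 1.958; L/(gh_f) = 9.296
Term 1 = ε^1.25·(…)^4.75 = 3.71×10^-4; Term 2 = ν·Q^9.4·(…)^5.2 = 1.04×10^-4
D = 0.66·(3.71×10^-4 + 1.04×10^-4)^0.04 = 0.4860 m = 486 mm
Check: V = 2.47 m/s, Re = 8.29×10^5, f = 0.01579, h_f = 5.35 m ≈ 5.79 m ✓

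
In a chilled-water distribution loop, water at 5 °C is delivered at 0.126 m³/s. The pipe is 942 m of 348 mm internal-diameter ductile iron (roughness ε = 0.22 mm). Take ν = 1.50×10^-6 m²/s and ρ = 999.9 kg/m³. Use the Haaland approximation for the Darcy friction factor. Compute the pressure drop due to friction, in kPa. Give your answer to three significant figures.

V = 4Q/(πD²) = 4·0.126/(π·0.348²) = 1.325 m/s
Re = VD/ν = 1.325·0.348/1.50×10^-6 = 3.07×10^5 → turbulent
ε/D = 0.22/348 = 6.32×10^-4
Haaland: f = 0.01878
h_f = f(L/D)V²/(2g) = 0.01878·(942/0.348)·1.325²/(2·9.81) = 4.546 m
Δp = ρg·h_f = 999.9·9.81·4.546 = 44.59 kPa

Δp ≈ 44.6 kPa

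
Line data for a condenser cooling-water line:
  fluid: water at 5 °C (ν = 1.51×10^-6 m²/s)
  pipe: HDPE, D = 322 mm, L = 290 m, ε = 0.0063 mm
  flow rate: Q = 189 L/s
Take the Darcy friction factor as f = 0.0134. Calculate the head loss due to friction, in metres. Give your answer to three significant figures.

h_f ≈ 3.31 m

V = 4Q/(πD²) = 4·0.189/(π·0.322²) = 2.321 m/s
h_f = f(L/D)V²/(2g) = 0.01340·(290/0.322)·2.321²/(2·9.81) = 3.313 m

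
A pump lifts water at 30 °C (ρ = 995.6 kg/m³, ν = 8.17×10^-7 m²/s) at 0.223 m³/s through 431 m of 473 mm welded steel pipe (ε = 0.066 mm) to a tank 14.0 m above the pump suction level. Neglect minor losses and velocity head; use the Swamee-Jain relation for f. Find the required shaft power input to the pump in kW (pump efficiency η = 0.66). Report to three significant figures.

V = 4Q/(πD²) = 1.269 m/s; Re = 7.35×10^5; ε/D = 1.40×10^-4; f = 0.01439
h_f = f(L/D)V²/2g = 1.076 m
Total head H = z + h_f = 14.0 + 1.076 = 15.08 m
P_hyd = ρgQH = 995.6·9.81·0.223·15.08 = 32.84 kW
P_shaft = P_hyd/η = 32.84/0.66 = 49.75 kW

P_shaft ≈ 49.8 kW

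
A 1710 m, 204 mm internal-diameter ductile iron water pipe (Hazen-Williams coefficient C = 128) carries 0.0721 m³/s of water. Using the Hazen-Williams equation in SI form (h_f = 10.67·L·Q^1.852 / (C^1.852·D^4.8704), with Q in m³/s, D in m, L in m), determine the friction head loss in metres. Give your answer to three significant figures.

h_f = 10.67·1710·0.0721^1.852 / (128^1.852·0.204^4.8704) = 40.35 m

h_f ≈ 40.4 m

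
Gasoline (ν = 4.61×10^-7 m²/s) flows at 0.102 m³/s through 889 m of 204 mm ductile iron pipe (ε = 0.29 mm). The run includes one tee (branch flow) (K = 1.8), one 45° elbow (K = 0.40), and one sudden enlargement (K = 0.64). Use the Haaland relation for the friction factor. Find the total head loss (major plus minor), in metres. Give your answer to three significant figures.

H_L ≈ 48.2 m

V = 4Q/(πD²) = 3.121 m/s; V²/2g = 0.4964 m
Re = 1.38×10^6, ε/D = 0.00142 → f = 0.02162 (Haaland)
Major: h_f = f(L/D)·V²/2g = 0.02162·4358·0.4964 = 46.78 m
Minor: ΣK = 2.84; h_m = ΣK·V²/2g = 1.410 m
Total H_L = 46.78 + 1.410 = 48.19 m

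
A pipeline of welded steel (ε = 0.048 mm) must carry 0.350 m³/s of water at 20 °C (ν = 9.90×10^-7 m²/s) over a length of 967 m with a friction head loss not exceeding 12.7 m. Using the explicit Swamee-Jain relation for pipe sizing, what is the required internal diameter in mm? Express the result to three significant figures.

Swamee-Jain (Type III): D = 0.66·[ε^1.25·(LQ²/(gh_f))^4.75 + ν·Q^9.4·(L/(gh_f))^5.2]^0.04
LQ²/(gh_f) = 0.9508; L/(gh_f) = 7.762
Term 1 = ε^1.25·(…)^4.75 = 3.14×10^-6; Term 2 = ν·Q^9.4·(…)^5.2 = 2.18×10^-6
D = 0.66·(3.14×10^-6 + 2.18×10^-6)^0.04 = 0.4061 m = 406 mm
Check: V = 2.70 m/s, Re = 1.11×10^6, f = 0.01366, h_f = 12.1 m ≈ 12.7 m ✓

D ≈ 406 mm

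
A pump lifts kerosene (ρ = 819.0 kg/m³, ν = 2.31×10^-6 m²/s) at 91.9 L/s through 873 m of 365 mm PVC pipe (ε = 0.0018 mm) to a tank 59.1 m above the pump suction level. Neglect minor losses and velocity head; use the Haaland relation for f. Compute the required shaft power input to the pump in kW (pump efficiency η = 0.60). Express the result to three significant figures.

V = 4Q/(πD²) = 0.8783 m/s; Re = 1.39×10^5; ε/D = 4.93×10^-6; f = 0.01669
h_f = f(L/D)V²/2g = 1.569 m
Total head H = z + h_f = 59.1 + 1.569 = 60.67 m
P_hyd = ρgQH = 819.0·9.81·0.0919·60.67 = 44.80 kW
P_shaft = P_hyd/η = 44.80/0.60 = 74.66 kW

P_shaft ≈ 74.7 kW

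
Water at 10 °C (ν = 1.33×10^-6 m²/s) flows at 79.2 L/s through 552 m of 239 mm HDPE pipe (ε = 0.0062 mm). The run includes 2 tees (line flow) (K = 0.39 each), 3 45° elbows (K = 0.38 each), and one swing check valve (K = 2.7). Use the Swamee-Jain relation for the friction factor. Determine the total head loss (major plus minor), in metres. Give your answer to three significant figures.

H_L ≈ 6.07 m

V = 4Q/(πD²) = 1.765 m/s; V²/2g = 0.1588 m
Re = 3.17×10^5, ε/D = 2.59×10^-5 → f = 0.01453 (Swamee-Jain)
Major: h_f = f(L/D)·V²/2g = 0.01453·2310·0.1588 = 5.332 m
Minor: ΣK = 4.62; h_m = ΣK·V²/2g = 0.7339 m
Total H_L = 5.332 + 0.7339 = 6.066 m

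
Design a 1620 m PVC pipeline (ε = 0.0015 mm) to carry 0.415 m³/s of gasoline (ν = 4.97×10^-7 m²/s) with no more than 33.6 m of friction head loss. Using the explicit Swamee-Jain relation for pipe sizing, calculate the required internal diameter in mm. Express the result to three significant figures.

D ≈ 370 mm

Swamee-Jain (Type III): D = 0.66·[ε^1.25·(LQ²/(gh_f))^4.75 + ν·Q^9.4·(L/(gh_f))^5.2]^0.04
LQ²/(gh_f) = 0.8465; L/(gh_f) = 4.915
Term 1 = ε^1.25·(…)^4.75 = 2.38×10^-8; Term 2 = ν·Q^9.4·(…)^5.2 = 5.03×10^-7
D = 0.66·(2.38×10^-8 + 5.03×10^-7)^0.04 = 0.3702 m = 370 mm
Check: V = 3.86 m/s, Re = 2.87×10^6, f = 0.009989, h_f = 33.1 m ≈ 33.6 m ✓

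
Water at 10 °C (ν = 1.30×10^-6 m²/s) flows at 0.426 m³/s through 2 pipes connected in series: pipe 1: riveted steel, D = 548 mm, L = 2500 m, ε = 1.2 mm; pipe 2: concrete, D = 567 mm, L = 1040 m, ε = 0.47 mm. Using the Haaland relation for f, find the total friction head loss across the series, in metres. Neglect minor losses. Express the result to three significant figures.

H ≈ 23.5 m

Pipe 1: V = 1.806 m/s, Re = 7.61×10^5, ε/D = 0.00219, f = 0.02424, h_1 = f(L/D)V²/2g = 18.39 m
Pipe 2: V = 1.687 m/s, Re = 7.36×10^5, ε/D = 8.29×10^-4, f = 0.01922, h_2 = f(L/D)V²/2g = 5.114 m
Series → Q common, losses add: H = Σh = 23.50 m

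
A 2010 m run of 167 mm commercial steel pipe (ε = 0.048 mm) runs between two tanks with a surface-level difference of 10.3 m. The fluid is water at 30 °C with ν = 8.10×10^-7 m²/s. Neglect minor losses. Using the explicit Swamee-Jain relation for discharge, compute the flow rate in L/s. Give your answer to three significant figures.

Q ≈ 21.4 L/s

Swamee-Jain (Type II): Q = -0.965·√(gD⁵h_f/L)·ln[ε/(3.7D) + √(3.17ν²L/(gD³h_f))]
√(gD⁵h_f/L) = √(9.81·0.167⁵·10.3/2010) = 0.002555
ε/(3.7D) = 7.77×10^-5; √(3.17ν²L/(gD³h_f)) = 9.43×10^-5
Q = -0.965·0.002555·ln(1.719×10^-4) = 0.02138 m³/s
Check: V = 0.976 m/s, Re = 2.01×10^5, f = 0.01770, h_f = 10.3 m ≈ 10.3 m ✓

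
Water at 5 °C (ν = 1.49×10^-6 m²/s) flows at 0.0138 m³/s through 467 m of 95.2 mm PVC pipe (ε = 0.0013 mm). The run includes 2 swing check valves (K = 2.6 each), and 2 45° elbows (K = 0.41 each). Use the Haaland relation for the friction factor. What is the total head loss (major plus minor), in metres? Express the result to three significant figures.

H_L ≈ 17.2 m

V = 4Q/(πD²) = 1.939 m/s; V²/2g = 0.1916 m
Re = 1.24×10^5, ε/D = 1.37×10^-5 → f = 0.01711 (Haaland)
Major: h_f = f(L/D)·V²/2g = 0.01711·4905·0.1916 = 16.08 m
Minor: ΣK = 6.02; h_m = ΣK·V²/2g = 1.153 m
Total H_L = 16.08 + 1.153 = 17.23 m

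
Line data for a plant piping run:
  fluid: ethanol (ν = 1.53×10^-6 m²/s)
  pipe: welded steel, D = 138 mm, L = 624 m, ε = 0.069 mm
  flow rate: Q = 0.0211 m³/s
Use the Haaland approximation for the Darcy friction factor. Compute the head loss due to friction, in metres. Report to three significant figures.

h_f ≈ 8.94 m

V = 4Q/(πD²) = 4·0.0211/(π·0.138²) = 1.411 m/s
Re = VD/ν = 1.411·0.138/1.53×10^-6 = 1.27×10^5 → turbulent
ε/D = 0.069/138 = 5.00×10^-4
Haaland: f = 0.01949
h_f = f(L/D)V²/(2g) = 0.01949·(624/0.138)·1.411²/(2·9.81) = 8.941 m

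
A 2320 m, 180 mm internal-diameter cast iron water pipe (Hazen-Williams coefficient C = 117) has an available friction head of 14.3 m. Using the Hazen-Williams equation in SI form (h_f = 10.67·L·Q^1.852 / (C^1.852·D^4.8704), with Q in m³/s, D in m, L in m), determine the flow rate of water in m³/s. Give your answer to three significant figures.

Q ≈ 0.0230 m³/s

Rearranging: Q = [h_f·C^1.852·D^4.8704 / (10.67·L)]^(1/1.852)
Q = [14.3·117^1.852·0.180^4.8704 / (10.67·2320)]^0.540 = 0.02297 m³/s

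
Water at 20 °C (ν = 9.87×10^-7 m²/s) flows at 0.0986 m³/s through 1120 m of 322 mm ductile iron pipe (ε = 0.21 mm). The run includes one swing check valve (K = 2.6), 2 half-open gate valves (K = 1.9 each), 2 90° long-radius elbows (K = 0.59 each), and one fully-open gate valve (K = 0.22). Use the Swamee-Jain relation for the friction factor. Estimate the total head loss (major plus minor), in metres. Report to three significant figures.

H_L ≈ 5.49 m

V = 4Q/(πD²) = 1.211 m/s; V²/2g = 0.07472 m
Re = 3.95×10^5, ε/D = 6.52×10^-4 → f = 0.01887 (Swamee-Jain)
Major: h_f = f(L/D)·V²/2g = 0.01887·3478·0.07472 = 4.903 m
Minor: ΣK = 7.80; h_m = ΣK·V²/2g = 0.5828 m
Total H_L = 4.903 + 0.5828 = 5.486 m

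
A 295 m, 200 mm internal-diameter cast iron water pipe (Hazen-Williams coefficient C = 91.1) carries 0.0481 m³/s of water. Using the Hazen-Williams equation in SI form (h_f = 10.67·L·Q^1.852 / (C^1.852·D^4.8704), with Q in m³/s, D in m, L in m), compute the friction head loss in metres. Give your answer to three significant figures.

h_f ≈ 6.80 m

h_f = 10.67·295·0.0481^1.852 / (91.1^1.852·0.200^4.8704) = 6.801 m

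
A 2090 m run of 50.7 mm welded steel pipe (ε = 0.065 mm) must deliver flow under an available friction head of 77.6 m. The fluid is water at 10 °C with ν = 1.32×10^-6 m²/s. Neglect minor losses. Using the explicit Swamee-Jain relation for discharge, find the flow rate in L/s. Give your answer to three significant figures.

Swamee-Jain (Type II): Q = -0.965·√(gD⁵h_f/L)·ln[ε/(3.7D) + √(3.17ν²L/(gD³h_f))]
√(gD⁵h_f/L) = √(9.81·0.0507⁵·77.6/2090) = 3.493×10^-4
ε/(3.7D) = 3.47×10^-4; √(3.17ν²L/(gD³h_f)) = 3.41×10^-4
Q = -0.965·3.493×10^-4·ln(6.876×10^-4) = 0.002455 m³/s
Check: V = 1.22 m/s, Re = 4.67×10^4, f = 0.02518, h_f = 78.2 m ≈ 77.6 m ✓

Q ≈ 2.45 L/s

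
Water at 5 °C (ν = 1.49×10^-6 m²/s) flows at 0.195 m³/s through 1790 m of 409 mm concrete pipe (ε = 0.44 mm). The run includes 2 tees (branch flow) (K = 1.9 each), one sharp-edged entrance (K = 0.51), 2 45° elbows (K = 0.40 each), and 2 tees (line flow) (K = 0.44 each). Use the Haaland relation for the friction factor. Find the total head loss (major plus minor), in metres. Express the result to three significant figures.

H_L ≈ 10.8 m

V = 4Q/(πD²) = 1.484 m/s; V²/2g = 0.1123 m
Re = 4.07×10^5, ε/D = 0.00108 → f = 0.02063 (Haaland)
Major: h_f = f(L/D)·V²/2g = 0.02063·4377·0.1123 = 10.14 m
Minor: ΣK = 5.99; h_m = ΣK·V²/2g = 0.6725 m
Total H_L = 10.14 + 0.6725 = 10.81 m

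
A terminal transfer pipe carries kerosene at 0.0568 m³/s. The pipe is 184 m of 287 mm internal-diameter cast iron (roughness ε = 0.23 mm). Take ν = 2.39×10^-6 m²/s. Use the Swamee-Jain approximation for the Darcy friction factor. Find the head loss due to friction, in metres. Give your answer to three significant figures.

h_f ≈ 0.542 m

V = 4Q/(πD²) = 4·0.0568/(π·0.287²) = 0.8780 m/s
Re = VD/ν = 0.8780·0.287/2.39×10^-6 = 1.05×10^5 → turbulent
ε/D = 0.23/287 = 8.01×10^-4
Swamee-Jain: f = 0.02151
h_f = f(L/D)V²/(2g) = 0.02151·(184/0.287)·0.8780²/(2·9.81) = 0.5418 m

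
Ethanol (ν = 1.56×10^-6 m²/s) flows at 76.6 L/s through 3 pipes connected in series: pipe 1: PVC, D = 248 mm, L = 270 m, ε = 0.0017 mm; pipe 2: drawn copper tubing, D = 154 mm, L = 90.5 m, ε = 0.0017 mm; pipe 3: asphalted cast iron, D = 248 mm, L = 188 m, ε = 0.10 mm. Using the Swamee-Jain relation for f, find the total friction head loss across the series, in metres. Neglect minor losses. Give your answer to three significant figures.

H ≈ 10.8 m

Pipe 1: V = 1.586 m/s, Re = 2.52×10^5, ε/D = 6.85×10^-6, f = 0.01493, h_1 = f(L/D)V²/2g = 2.083 m
Pipe 2: V = 4.112 m/s, Re = 4.06×10^5, ε/D = 1.10×10^-5, f = 0.01375, h_2 = f(L/D)V²/2g = 6.964 m
Pipe 3: V = 1.586 m/s, Re = 2.52×10^5, ε/D = 4.03×10^-4, f = 0.01801, h_3 = f(L/D)V²/2g = 1.750 m
Series → Q common, losses add: H = Σh = 10.80 m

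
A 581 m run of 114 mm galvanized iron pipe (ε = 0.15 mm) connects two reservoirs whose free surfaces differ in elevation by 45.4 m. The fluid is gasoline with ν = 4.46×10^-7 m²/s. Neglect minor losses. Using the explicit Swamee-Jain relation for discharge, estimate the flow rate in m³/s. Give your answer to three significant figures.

Q ≈ 0.0292 m³/s

Swamee-Jain (Type II): Q = -0.965·√(gD⁵h_f/L)·ln[ε/(3.7D) + √(3.17ν²L/(gD³h_f))]
√(gD⁵h_f/L) = √(9.81·0.114⁵·45.4/581) = 0.003842
ε/(3.7D) = 3.56×10^-4; √(3.17ν²L/(gD³h_f)) = 2.36×10^-5
Q = -0.965·0.003842·ln(3.792×10^-4) = 0.02920 m³/s
Check: V = 2.86 m/s, Re = 7.31×10^5, f = 0.02146, h_f = 45.6 m ≈ 45.4 m ✓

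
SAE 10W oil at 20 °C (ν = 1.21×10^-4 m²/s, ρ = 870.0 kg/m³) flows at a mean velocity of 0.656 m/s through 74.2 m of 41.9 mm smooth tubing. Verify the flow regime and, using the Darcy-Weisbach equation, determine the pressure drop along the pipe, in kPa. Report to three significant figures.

Re = VD/ν = 0.656·0.04190/1.21×10^-4 = 227 → laminar (Re < 2300)
f = 64/Re = 0.2817
h_f = f(L/D)V²/(2g) = 0.2817·(74.2/0.04190)·0.656²/(2·9.81) = 10.94 m
Δp = ρg·h_f = 870.0·9.81·10.94 = 93.40 kPa

Δp ≈ 93.4 kPa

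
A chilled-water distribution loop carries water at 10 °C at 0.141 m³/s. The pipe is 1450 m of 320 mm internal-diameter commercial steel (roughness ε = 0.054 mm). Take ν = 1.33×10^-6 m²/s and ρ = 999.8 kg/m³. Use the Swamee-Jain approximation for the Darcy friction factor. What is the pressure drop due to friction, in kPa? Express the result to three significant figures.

Δp ≈ 108 kPa

V = 4Q/(πD²) = 4·0.141/(π·0.320²) = 1.753 m/s
Re = VD/ν = 1.753·0.320/1.33×10^-6 = 4.22×10^5 → turbulent
ε/D = 0.054/320 = 1.69×10^-4
Swamee-Jain: f = 0.01546
h_f = f(L/D)V²/(2g) = 0.01546·(1450/0.320)·1.753²/(2·9.81) = 10.98 m
Δp = ρg·h_f = 999.8·9.81·10.98 = 107.7 kPa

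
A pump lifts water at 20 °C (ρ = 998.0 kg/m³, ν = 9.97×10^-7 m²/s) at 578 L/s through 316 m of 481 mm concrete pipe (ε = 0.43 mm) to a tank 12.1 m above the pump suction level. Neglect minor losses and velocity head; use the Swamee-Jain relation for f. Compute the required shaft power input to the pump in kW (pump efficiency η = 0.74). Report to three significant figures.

V = 4Q/(πD²) = 3.181 m/s; Re = 1.53×10^6; ε/D = 8.94×10^-4; f = 0.01940
h_f = f(L/D)V²/2g = 6.573 m
Total head H = z + h_f = 12.1 + 6.573 = 18.67 m
P_hyd = ρgQH = 998.0·9.81·0.578·18.67 = 105.7 kW
P_shaft = P_hyd/η = 105.7/0.74 = 142.8 kW

P_shaft ≈ 143 kW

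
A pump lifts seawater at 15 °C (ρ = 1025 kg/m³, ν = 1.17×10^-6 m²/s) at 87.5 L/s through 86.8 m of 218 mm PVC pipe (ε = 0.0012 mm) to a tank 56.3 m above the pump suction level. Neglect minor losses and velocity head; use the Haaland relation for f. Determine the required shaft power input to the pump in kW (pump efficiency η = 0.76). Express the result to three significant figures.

P_shaft ≈ 66.9 kW

V = 4Q/(πD²) = 2.344 m/s; Re = 4.37×10^5; ε/D = 5.50×10^-6; f = 0.01344
h_f = f(L/D)V²/2g = 1.499 m
Total head H = z + h_f = 56.3 + 1.499 = 57.80 m
P_hyd = ρgQH = 1025·9.81·0.0875·57.80 = 50.85 kW
P_shaft = P_hyd/η = 50.85/0.76 = 66.91 kW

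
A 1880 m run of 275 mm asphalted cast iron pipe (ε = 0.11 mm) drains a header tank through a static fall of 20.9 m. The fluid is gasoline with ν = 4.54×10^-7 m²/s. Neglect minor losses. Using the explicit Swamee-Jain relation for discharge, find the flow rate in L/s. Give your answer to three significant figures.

Q ≈ 114 L/s

Swamee-Jain (Type II): Q = -0.965·√(gD⁵h_f/L)·ln[ε/(3.7D) + √(3.17ν²L/(gD³h_f))]
√(gD⁵h_f/L) = √(9.81·0.275⁵·20.9/1880) = 0.01310
ε/(3.7D) = 1.08×10^-4; √(3.17ν²L/(gD³h_f)) = 1.70×10^-5
Q = -0.965·0.01310·ln(1.251×10^-4) = 0.1136 m³/s
Check: V = 1.91 m/s, Re = 1.16×10^6, f = 0.01650, h_f = 21.0 m ≈ 20.9 m ✓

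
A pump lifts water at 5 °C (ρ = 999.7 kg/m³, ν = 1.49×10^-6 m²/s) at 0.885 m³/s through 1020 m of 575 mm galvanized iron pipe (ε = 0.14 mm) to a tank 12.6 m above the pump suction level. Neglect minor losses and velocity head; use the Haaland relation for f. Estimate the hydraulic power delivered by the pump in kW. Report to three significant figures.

V = 4Q/(πD²) = 3.408 m/s; Re = 1.32×10^6; ε/D = 2.43×10^-4; f = 0.01490
h_f = f(L/D)V²/2g = 15.64 m
Total head H = z + h_f = 12.6 + 15.64 = 28.24 m
P_hyd = ρgQH = 999.7·9.81·0.885·28.24 = 245.1 kW

P_hyd ≈ 245 kW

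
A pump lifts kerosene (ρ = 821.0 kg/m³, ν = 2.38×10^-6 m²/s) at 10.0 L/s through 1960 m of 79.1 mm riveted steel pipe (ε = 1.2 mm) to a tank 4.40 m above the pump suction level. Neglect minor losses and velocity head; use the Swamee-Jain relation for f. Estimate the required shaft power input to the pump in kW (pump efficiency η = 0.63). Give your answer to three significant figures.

P_shaft ≈ 30.6 kW

V = 4Q/(πD²) = 2.035 m/s; Re = 6.76×10^4; ε/D = 0.0152; f = 0.04486
h_f = f(L/D)V²/2g = 234.6 m
Total head H = z + h_f = 4.40 + 234.6 = 239.0 m
P_hyd = ρgQH = 821.0·9.81·0.0100·239.0 = 19.25 kW
P_shaft = P_hyd/η = 19.25/0.63 = 30.56 kW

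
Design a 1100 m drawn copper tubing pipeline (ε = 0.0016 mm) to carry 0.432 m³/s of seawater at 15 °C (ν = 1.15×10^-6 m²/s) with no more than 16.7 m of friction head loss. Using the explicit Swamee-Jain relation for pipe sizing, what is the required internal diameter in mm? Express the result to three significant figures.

D ≈ 414 mm

Swamee-Jain (Type III): D = 0.66·[ε^1.25·(LQ²/(gh_f))^4.75 + ν·Q^9.4·(L/(gh_f))^5.2]^0.04
LQ²/(gh_f) = 1.253; L/(gh_f) = 6.714
Term 1 = ε^1.25·(…)^4.75 = 1.66×10^-7; Term 2 = ν·Q^9.4·(…)^5.2 = 8.60×10^-6
D = 0.66·(1.66×10^-7 + 8.60×10^-6)^0.04 = 0.4143 m = 414 mm
Check: V = 3.21 m/s, Re = 1.15×10^6, f = 0.01144, h_f = 15.9 m ≈ 16.7 m ✓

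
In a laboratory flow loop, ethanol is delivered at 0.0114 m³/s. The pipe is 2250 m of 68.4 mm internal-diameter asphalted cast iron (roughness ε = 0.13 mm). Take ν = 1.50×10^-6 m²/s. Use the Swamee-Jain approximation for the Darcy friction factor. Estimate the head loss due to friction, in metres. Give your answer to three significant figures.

h_f ≈ 397 m

V = 4Q/(πD²) = 4·0.0114/(π·0.0684²) = 3.102 m/s
Re = VD/ν = 3.102·0.0684/1.50×10^-6 = 1.41×10^5 → turbulent
ε/D = 0.13/68.4 = 0.00190
Swamee-Jain: f = 0.02458
h_f = f(L/D)V²/(2g) = 0.02458·(2250/0.0684)·3.102²/(2·9.81) = 396.6 m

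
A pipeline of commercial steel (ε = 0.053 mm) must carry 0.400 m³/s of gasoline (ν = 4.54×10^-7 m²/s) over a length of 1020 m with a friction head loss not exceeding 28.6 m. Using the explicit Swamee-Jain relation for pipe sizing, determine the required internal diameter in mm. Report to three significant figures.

Swamee-Jain (Type III): D = 0.66·[ε^1.25·(LQ²/(gh_f))^4.75 + ν·Q^9.4·(L/(gh_f))^5.2]^0.04
LQ²/(gh_f) = 0.5817; L/(gh_f) = 3.636
Term 1 = ε^1.25·(…)^4.75 = 3.45×10^-7; Term 2 = ν·Q^9.4·(…)^5.2 = 6.78×10^-8
D = 0.66·(3.45×10^-7 + 6.78×10^-8)^0.04 = 0.3666 m = 367 mm
Check: V = 3.79 m/s, Re = 3.06×10^6, f = 0.01337, h_f = 27.2 m ≈ 28.6 m ✓

D ≈ 367 mm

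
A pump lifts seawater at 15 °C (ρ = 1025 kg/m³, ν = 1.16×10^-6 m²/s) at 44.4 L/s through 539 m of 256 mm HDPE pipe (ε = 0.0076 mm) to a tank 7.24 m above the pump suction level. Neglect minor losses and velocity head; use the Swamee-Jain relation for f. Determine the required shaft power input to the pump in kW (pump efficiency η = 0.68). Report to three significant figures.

V = 4Q/(πD²) = 0.8626 m/s; Re = 1.90×10^5; ε/D = 2.97×10^-5; f = 0.01594
h_f = f(L/D)V²/2g = 1.273 m
Total head H = z + h_f = 7.24 + 1.273 = 8.513 m
P_hyd = ρgQH = 1025·9.81·0.0444·8.513 = 3.801 kW
P_shaft = P_hyd/η = 3.801/0.68 = 5.589 kW

P_shaft ≈ 5.59 kW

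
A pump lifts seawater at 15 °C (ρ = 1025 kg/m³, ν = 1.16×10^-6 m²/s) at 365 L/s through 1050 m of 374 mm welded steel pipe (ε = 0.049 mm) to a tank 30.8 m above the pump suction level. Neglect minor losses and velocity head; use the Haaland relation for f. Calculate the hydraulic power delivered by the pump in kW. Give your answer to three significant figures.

V = 4Q/(πD²) = 3.322 m/s; Re = 1.07×10^6; ε/D = 1.31×10^-4; f = 0.01370
h_f = f(L/D)V²/2g = 21.64 m
Total head H = z + h_f = 30.8 + 21.64 = 52.44 m
P_hyd = ρgQH = 1025·9.81·0.365·52.44 = 192.4 kW

P_hyd ≈ 192 kW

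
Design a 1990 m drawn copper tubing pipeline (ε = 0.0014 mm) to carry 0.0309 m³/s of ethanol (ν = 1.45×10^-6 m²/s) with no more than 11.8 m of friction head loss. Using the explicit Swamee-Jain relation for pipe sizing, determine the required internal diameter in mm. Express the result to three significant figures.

Swamee-Jain (Type III): D = 0.66·[ε^1.25·(LQ²/(gh_f))^4.75 + ν·Q^9.4·(L/(gh_f))^5.2]^0.04
LQ²/(gh_f) = 0.01641; L/(gh_f) = 17.19
Term 1 = ε^1.25·(…)^4.75 = 1.60×10^-16; Term 2 = ν·Q^9.4·(…)^5.2 = 2.46×10^-14
D = 0.66·(1.60×10^-16 + 2.46×10^-14)^0.04 = 0.1885 m = 188 mm
Check: V = 1.11 m/s, Re = 1.44×10^5, f = 0.01663, h_f = 11.0 m ≈ 11.8 m ✓

D ≈ 188 mm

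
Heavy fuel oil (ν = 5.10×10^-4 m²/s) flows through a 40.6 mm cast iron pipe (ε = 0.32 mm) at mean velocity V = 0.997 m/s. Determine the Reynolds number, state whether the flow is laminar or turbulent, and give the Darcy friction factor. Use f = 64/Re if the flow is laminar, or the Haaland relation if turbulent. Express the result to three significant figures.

Re ≈ 79.4; laminar; f = 64/Re ≈ 0.806

Re = VD/ν = 0.9970·0.0406/5.10×10^-4 = 79.4
Re < 2300 → laminar → f = 64/Re = 0.8064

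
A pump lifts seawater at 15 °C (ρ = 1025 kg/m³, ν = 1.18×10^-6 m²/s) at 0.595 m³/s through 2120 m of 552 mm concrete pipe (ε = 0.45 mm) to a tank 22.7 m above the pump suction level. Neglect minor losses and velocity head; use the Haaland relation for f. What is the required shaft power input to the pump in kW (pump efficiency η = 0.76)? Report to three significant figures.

P_shaft ≈ 360 kW

V = 4Q/(πD²) = 2.486 m/s; Re = 1.16×10^6; ε/D = 8.15×10^-4; f = 0.01900
h_f = f(L/D)V²/2g = 22.99 m
Total head H = z + h_f = 22.7 + 22.99 = 45.69 m
P_hyd = ρgQH = 1025·9.81·0.595·45.69 = 273.3 kW
P_shaft = P_hyd/η = 273.3/0.76 = 359.7 kW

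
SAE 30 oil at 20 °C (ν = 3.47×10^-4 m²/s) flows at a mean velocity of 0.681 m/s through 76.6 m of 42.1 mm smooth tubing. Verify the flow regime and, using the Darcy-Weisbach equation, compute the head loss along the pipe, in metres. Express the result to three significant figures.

Re = VD/ν = 0.681·0.04210/3.47×10^-4 = 82.6 → laminar (Re < 2300)
f = 64/Re = 0.7746
h_f = f(L/D)V²/(2g) = 0.7746·(76.6/0.04210)·0.681²/(2·9.81) = 33.31 m

h_f ≈ 33.3 m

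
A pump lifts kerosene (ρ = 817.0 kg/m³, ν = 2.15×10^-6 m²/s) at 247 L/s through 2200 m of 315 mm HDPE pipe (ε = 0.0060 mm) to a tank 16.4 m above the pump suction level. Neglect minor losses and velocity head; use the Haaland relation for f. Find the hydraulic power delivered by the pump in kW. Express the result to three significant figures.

P_hyd ≈ 128 kW

V = 4Q/(πD²) = 3.169 m/s; Re = 4.64×10^5; ε/D = 1.90×10^-5; f = 0.01345
h_f = f(L/D)V²/2g = 48.10 m
Total head H = z + h_f = 16.4 + 48.10 = 64.50 m
P_hyd = ρgQH = 817.0·9.81·0.247·64.50 = 127.7 kW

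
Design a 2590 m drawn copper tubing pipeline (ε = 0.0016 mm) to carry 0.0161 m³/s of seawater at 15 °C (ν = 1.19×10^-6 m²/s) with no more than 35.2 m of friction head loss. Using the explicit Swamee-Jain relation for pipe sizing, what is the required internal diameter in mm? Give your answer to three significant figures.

Swamee-Jain (Type III): D = 0.66·[ε^1.25·(LQ²/(gh_f))^4.75 + ν·Q^9.4·(L/(gh_f))^5.2]^0.04
LQ²/(gh_f) = 0.001944; L/(gh_f) = 7.500
Term 1 = ε^1.25·(…)^4.75 = 7.53×10^-21; Term 2 = ν·Q^9.4·(…)^5.2 = 5.89×10^-19
D = 0.66·(7.53×10^-21 + 5.89×10^-19)^0.04 = 0.1232 m = 123 mm
Check: V = 1.35 m/s, Re = 1.40×10^5, f = 0.01677, h_f = 32.8 m ≈ 35.2 m ✓

D ≈ 123 mm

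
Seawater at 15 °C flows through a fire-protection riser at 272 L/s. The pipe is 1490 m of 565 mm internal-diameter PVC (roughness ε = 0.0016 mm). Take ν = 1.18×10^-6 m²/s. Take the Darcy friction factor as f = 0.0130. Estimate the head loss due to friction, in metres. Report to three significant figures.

h_f ≈ 2.06 m

V = 4Q/(πD²) = 4·0.272/(π·0.565²) = 1.085 m/s
h_f = f(L/D)V²/(2g) = 0.01300·(1490/0.565)·1.085²/(2·9.81) = 2.057 m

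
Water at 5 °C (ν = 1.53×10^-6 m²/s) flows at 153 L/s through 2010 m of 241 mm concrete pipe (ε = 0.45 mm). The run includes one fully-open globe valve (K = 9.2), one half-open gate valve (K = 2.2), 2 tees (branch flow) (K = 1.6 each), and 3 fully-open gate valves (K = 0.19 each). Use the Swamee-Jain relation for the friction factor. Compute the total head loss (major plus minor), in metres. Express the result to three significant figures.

H_L ≈ 121 m

V = 4Q/(πD²) = 3.354 m/s; V²/2g = 0.5734 m
Re = 5.28×10^5, ε/D = 0.00187 → f = 0.02347 (Swamee-Jain)
Major: h_f = f(L/D)·V²/2g = 0.02347·8340·0.5734 = 112.3 m
Minor: ΣK = 15.2; h_m = ΣK·V²/2g = 8.698 m
Total H_L = 112.3 + 8.698 = 121.0 m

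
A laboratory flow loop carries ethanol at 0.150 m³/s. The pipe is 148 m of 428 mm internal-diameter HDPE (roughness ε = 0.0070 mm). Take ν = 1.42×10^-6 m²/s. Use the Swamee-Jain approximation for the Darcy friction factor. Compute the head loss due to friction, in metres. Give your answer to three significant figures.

h_f ≈ 0.277 m

V = 4Q/(πD²) = 4·0.150/(π·0.428²) = 1.043 m/s
Re = VD/ν = 1.043·0.428/1.42×10^-6 = 3.14×10^5 → turbulent
ε/D = 0.0070/428 = 1.64×10^-5
Swamee-Jain: f = 0.01445
h_f = f(L/D)V²/(2g) = 0.01445·(148/0.428)·1.043²/(2·9.81) = 0.2768 m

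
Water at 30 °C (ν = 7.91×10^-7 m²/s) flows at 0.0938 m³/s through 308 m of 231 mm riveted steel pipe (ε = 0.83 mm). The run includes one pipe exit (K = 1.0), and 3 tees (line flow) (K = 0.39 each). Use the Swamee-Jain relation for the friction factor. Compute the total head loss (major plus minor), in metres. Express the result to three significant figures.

H_L ≈ 10.0 m

V = 4Q/(πD²) = 2.238 m/s; V²/2g = 0.2553 m
Re = 6.54×10^5, ε/D = 0.00359 → f = 0.02781 (Swamee-Jain)
Major: h_f = f(L/D)·V²/2g = 0.02781·1333·0.2553 = 9.469 m
Minor: ΣK = 2.17; h_m = ΣK·V²/2g = 0.5540 m
Total H_L = 9.469 + 0.5540 = 10.02 m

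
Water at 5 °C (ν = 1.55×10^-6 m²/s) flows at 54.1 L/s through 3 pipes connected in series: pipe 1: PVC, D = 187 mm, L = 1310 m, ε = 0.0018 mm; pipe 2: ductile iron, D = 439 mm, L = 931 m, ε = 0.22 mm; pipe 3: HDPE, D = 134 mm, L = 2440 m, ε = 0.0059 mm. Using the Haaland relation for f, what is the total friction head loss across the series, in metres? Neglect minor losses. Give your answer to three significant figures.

Pipe 1: V = 1.970 m/s, Re = 2.38×10^5, ε/D = 9.63×10^-6, f = 0.01506, h_1 = f(L/D)V²/2g = 20.86 m
Pipe 2: V = 0.3574 m/s, Re = 1.01×10^5, ε/D = 5.01×10^-4, f = 0.02004, h_2 = f(L/D)V²/2g = 0.2767 m
Pipe 3: V = 3.836 m/s, Re = 3.32×10^5, ε/D = 4.40×10^-5, f = 0.01449, h_3 = f(L/D)V²/2g = 197.9 m
Series → Q common, losses add: H = Σh = 219.0 m

H ≈ 219 m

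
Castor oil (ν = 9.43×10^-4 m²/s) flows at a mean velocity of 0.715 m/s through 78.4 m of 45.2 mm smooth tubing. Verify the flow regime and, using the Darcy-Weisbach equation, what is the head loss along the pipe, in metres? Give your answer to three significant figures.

Re = VD/ν = 0.715·0.04520/9.43×10^-4 = 34.3 → laminar (Re < 2300)
f = 64/Re = 1.867
h_f = f(L/D)V²/(2g) = 1.867·(78.4/0.04520)·0.715²/(2·9.81) = 84.40 m

h_f ≈ 84.4 m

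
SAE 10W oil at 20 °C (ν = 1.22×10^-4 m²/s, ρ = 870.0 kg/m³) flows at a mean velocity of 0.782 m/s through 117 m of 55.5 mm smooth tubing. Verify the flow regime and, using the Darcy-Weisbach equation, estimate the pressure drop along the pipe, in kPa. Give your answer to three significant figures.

Re = VD/ν = 0.782·0.05550/1.22×10^-4 = 356 → laminar (Re < 2300)
f = 64/Re = 0.1799
h_f = f(L/D)V²/(2g) = 0.1799·(117/0.05550)·0.782²/(2·9.81) = 11.82 m
Δp = ρg·h_f = 870.0·9.81·11.82 = 100.9 kPa

Δp ≈ 101 kPa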